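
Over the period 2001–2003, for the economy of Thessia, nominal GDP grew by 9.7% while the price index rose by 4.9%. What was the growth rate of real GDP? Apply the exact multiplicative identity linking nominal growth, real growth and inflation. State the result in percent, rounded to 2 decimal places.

(1 + g_nom) = (1 + g_real)(1 + π), so g_real = 1.0970 / 1.0490 − 1 = 0.04576.

4.58%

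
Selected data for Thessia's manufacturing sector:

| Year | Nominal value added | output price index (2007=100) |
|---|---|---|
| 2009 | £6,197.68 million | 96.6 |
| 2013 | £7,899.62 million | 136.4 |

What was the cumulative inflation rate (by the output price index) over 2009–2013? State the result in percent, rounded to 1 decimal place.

41.2%

Price-level change = 136.4 / 96.6 − 1 = 0.4120.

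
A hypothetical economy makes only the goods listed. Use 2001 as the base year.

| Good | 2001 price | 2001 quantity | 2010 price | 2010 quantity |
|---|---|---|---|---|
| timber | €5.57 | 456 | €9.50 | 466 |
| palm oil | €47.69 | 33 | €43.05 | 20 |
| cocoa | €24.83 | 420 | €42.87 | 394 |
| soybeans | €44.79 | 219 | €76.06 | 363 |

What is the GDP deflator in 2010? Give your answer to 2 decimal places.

Nominal GDP 2010 = 9.50·466 + 43.05·20 + 42.87·394 + 76.06·363 = 49788.56.
Real GDP 2010 (at 2001 prices) = 5.57·466 + 47.69·20 + 24.83·394 + 44.79·363 = 29591.21.
Deflator = Nominal/Real × 100 = 49788.56/29591.21 × 100 = 168.255.

168.25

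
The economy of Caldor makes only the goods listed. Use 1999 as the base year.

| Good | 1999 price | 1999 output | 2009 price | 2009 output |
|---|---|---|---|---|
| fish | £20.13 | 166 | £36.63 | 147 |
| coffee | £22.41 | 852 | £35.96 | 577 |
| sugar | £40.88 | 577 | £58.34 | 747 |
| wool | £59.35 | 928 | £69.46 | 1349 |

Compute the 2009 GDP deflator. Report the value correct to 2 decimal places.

Nominal GDP 2009 = 36.63·147 + 35.96·577 + 58.34·747 + 69.46·1349 = 163415.05.
Real GDP 2009 (at 1999 prices) = 20.13·147 + 22.41·577 + 40.88·747 + 59.35·1349 = 126490.19.
Deflator = Nominal/Real × 100 = 163415.05/126490.19 × 100 = 129.192.

129.19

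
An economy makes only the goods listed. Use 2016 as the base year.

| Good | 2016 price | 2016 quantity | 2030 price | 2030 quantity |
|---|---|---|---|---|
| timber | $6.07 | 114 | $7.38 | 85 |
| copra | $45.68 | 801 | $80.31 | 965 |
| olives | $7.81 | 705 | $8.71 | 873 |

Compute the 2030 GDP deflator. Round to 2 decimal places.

166.74

Nominal GDP 2030 = 7.38·85 + 80.31·965 + 8.71·873 = 85730.28.
Real GDP 2030 (at 2016 prices) = 6.07·85 + 45.68·965 + 7.81·873 = 51415.28.
Deflator = Nominal/Real × 100 = 85730.28/51415.28 × 100 = 166.741.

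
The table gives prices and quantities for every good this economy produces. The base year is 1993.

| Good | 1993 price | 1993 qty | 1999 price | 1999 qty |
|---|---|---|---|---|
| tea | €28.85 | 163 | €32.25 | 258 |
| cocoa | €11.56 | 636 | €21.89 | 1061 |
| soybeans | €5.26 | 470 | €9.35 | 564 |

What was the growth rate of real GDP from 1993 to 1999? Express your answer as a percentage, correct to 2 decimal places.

56.09%

Real GDP 1993 = Nominal GDP 1993 = 28.85·163 + 11.56·636 + 5.26·470 = 14526.91.
Real GDP 1999 (at 1993 prices) = 28.85·258 + 11.56·1061 + 5.26·564 = 22675.10.
Real growth = 22675.10/14526.91 − 1 = 0.5609.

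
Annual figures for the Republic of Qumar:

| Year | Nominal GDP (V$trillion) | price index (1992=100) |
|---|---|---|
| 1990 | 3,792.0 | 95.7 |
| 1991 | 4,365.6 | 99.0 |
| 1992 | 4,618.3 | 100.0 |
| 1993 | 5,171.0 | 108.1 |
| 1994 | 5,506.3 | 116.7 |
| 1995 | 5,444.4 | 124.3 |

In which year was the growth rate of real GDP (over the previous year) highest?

1991

1991: real = 4365.6/0.990 = 4409.70; growth vs 1990 (3962.38) = 11.29%.
1992: real = 4618.3/1.000 = 4618.30; growth vs 1991 (4409.70) = 4.73%.
1993: real = 5171.0/1.081 = 4783.53; growth vs 1992 (4618.30) = 3.58%.
1994: real = 5506.3/1.167 = 4718.34; growth vs 1993 (4783.53) = -1.36%.
1995: real = 5444.4/1.243 = 4380.05; growth vs 1994 (4718.34) = -7.17%.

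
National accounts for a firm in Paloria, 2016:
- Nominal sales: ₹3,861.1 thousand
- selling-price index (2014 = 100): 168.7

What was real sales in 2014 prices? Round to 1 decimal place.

Real sales = Nominal / (selling-price index/100) = 3861.1 / 1.687 = 2288.74.

₹2,288.7 thousand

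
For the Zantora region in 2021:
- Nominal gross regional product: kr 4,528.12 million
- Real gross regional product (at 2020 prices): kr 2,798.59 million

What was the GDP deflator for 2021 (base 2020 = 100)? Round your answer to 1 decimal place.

161.8

GDP deflator = (Nominal / Real) × 100 = 4528.12 / 2798.59 × 100 = 161.80.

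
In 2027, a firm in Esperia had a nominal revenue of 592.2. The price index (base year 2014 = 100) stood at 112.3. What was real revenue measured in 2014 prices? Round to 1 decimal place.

527.3

Real revenue = Nominal / (price index/100) = 592.2 / 1.123 = 527.34.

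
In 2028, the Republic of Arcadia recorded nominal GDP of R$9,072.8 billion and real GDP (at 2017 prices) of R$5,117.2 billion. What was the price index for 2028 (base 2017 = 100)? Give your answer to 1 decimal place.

177.3

price index = (Nominal / Real) × 100 = 9072.8 / 5117.2 × 100 = 177.30.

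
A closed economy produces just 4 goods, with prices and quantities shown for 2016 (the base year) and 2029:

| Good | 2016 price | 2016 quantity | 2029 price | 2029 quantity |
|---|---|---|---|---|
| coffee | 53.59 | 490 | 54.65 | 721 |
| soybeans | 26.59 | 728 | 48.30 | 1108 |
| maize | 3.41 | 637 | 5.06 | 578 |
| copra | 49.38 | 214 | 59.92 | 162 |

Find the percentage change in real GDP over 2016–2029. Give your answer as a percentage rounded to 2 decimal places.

Real GDP 2016 = Nominal GDP 2016 = 53.59·490 + 26.59·728 + 3.41·637 + 49.38·214 = 58356.11.
Real GDP 2029 (at 2016 prices) = 53.59·721 + 26.59·1108 + 3.41·578 + 49.38·162 = 78070.65.
Real growth = 78070.65/58356.11 − 1 = 0.3378.

33.78%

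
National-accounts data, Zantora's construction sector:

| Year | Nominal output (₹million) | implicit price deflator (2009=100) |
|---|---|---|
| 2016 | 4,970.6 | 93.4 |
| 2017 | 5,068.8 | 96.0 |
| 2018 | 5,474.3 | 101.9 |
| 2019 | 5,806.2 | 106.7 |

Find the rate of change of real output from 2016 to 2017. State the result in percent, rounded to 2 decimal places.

Real output 2016 = 4970.6/0.934 = 5321.84.
Real output 2017 = 5068.8/0.960 = 5280.00.
Change = 5280.00/5321.84 − 1 = -0.0079.

-0.79%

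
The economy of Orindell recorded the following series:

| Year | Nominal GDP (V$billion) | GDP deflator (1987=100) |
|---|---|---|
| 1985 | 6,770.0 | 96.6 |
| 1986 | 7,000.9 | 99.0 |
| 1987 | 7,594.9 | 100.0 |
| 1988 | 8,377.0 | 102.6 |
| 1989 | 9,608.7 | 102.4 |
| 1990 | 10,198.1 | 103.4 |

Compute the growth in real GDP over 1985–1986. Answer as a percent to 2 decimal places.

Real GDP 1985 = 6770.0/0.966 = 7008.28.
Real GDP 1986 = 7000.9/0.990 = 7071.62.
Change = 7071.62/7008.28 − 1 = 0.0090.

0.90%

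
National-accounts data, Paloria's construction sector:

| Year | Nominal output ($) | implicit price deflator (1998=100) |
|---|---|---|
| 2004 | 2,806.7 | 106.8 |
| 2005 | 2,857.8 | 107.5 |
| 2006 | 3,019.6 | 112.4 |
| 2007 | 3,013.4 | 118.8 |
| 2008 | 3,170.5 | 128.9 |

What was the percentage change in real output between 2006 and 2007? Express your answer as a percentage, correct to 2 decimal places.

-5.58%

Real output 2006 = 3019.6/1.124 = 2686.48.
Real output 2007 = 3013.4/1.188 = 2536.53.
Change = 2536.53/2686.48 − 1 = -0.0558.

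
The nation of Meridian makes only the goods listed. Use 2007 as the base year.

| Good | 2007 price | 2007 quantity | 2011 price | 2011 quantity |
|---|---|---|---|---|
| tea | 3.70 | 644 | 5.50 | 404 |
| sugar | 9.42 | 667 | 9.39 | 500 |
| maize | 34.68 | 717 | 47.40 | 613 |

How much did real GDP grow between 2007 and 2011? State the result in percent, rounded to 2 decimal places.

-18.10%

Real GDP 2007 = Nominal GDP 2007 = 3.70·644 + 9.42·667 + 34.68·717 = 33531.50.
Real GDP 2011 (at 2007 prices) = 3.70·404 + 9.42·500 + 34.68·613 = 27463.64.
Real growth = 27463.64/33531.50 − 1 = -0.1810.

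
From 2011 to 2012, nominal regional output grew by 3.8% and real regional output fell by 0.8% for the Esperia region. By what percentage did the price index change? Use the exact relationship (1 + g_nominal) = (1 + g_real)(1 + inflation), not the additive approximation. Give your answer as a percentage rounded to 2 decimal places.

4.64%

(1 + g_nom) = (1 + g_real)(1 + π), so π = 1.0380 / 0.9920 − 1 = 0.04637.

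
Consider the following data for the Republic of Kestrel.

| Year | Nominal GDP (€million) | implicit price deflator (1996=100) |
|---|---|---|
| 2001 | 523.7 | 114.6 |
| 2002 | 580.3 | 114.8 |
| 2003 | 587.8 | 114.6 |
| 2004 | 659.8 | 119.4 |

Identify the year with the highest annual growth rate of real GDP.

2002: real = 580.3/1.148 = 505.49; growth vs 2001 (456.98) = 10.62%.
2003: real = 587.8/1.146 = 512.91; growth vs 2002 (505.49) = 1.47%.
2004: real = 659.8/1.194 = 552.60; growth vs 2003 (512.91) = 7.74%.

2002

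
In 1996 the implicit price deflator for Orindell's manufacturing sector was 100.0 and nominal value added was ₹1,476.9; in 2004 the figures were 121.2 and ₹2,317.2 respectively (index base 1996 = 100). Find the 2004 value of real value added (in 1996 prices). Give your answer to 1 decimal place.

₹1,911.9

Real value added = Nominal / (implicit price deflator/100) = 2317.2 / 1.212 = 1911.88.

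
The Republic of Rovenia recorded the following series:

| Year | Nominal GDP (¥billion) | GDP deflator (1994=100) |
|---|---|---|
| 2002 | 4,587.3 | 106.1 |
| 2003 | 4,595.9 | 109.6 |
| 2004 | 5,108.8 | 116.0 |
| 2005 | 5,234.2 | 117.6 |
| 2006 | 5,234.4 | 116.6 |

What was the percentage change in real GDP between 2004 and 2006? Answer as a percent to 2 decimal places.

Real GDP 2004 = 5108.8/1.160 = 4404.14.
Real GDP 2006 = 5234.4/1.166 = 4489.19.
Change = 4489.19/4404.14 − 1 = 0.0193.

1.93%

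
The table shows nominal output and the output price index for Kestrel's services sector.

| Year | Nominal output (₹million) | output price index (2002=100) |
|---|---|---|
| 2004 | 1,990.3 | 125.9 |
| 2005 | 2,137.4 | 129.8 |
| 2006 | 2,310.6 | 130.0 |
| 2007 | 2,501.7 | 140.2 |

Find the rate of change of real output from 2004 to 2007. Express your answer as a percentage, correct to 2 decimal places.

12.87%

Real output 2004 = 1990.3/1.259 = 1580.86.
Real output 2007 = 2501.7/1.402 = 1784.38.
Change = 1784.38/1580.86 − 1 = 0.1287.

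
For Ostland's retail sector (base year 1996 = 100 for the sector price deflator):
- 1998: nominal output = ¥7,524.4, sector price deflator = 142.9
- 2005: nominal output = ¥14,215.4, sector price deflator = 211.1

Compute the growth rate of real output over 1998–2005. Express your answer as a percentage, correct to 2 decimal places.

Deflate each year: 1998 → 7524.4/1.429 = 5265.50; 2005 → 14215.4/2.111 = 6733.96.
So real output changed by 6733.96/5265.50 − 1 = 0.2789, i.e. 27.89%.

27.89%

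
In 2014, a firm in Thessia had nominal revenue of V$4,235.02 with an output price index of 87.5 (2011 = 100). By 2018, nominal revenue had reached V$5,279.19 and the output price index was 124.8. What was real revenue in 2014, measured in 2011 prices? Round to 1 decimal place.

V$4,840.0

Real revenue = Nominal / (output price index/100) = 4235.02 / 0.875 = 4840.02.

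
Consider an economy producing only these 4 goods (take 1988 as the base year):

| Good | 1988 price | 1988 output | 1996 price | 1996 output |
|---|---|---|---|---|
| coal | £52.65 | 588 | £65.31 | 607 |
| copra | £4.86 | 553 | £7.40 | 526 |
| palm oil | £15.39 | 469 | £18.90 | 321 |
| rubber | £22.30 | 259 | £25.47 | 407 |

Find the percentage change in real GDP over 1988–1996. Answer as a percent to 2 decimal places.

4.06%

Real GDP 1988 = Nominal GDP 1988 = 52.65·588 + 4.86·553 + 15.39·469 + 22.30·259 = 46639.39.
Real GDP 1996 (at 1988 prices) = 52.65·607 + 4.86·526 + 15.39·321 + 22.30·407 = 48531.20.
Real growth = 48531.20/46639.39 − 1 = 0.0406.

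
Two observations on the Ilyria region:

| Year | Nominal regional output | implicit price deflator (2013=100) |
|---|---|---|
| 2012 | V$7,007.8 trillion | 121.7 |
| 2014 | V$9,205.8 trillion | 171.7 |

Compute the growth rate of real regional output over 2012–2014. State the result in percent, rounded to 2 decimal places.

Real regional output 2012 = 7007.8 / 1.217 = 5758.26.
Real regional output 2014 = 9205.8 / 1.717 = 5361.56.
Real growth = 5361.56 / 5758.26 − 1 = -0.0689.

-6.89%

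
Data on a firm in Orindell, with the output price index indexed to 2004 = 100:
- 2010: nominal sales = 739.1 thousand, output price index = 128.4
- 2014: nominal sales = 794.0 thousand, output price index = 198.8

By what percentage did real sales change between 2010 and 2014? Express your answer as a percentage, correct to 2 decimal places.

Deflate each year: 2010 → 739.1/1.284 = 575.62; 2014 → 794.0/1.988 = 399.40.
So real sales changed by 399.40/575.62 − 1 = -0.3061, i.e. -30.61%.

-30.61%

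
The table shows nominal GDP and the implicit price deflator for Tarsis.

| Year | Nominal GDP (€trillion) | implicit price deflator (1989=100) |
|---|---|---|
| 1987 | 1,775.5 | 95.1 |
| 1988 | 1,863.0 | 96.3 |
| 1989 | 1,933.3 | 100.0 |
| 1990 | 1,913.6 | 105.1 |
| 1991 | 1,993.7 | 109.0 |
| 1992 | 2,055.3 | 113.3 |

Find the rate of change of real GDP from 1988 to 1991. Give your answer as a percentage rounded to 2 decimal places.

Real GDP 1988 = 1863.0/0.963 = 1934.58.
Real GDP 1991 = 1993.7/1.090 = 1829.08.
Change = 1829.08/1934.58 − 1 = -0.0545.

-5.45%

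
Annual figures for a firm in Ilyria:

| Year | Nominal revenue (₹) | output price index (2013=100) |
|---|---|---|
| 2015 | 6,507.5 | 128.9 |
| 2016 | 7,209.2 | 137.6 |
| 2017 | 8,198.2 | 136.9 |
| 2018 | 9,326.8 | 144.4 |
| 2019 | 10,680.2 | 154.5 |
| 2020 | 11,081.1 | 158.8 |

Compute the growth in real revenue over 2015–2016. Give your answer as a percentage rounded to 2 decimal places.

3.78%

Real revenue 2015 = 6507.5/1.289 = 5048.49.
Real revenue 2016 = 7209.2/1.376 = 5239.24.
Change = 5239.24/5048.49 − 1 = 0.0378.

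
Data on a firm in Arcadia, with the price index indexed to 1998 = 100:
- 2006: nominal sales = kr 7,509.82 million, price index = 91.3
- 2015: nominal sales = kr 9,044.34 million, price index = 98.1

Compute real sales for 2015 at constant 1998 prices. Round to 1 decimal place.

kr 9,219.5 million

Real sales = Nominal / (price index/100) = 9044.34 / 0.981 = 9219.51.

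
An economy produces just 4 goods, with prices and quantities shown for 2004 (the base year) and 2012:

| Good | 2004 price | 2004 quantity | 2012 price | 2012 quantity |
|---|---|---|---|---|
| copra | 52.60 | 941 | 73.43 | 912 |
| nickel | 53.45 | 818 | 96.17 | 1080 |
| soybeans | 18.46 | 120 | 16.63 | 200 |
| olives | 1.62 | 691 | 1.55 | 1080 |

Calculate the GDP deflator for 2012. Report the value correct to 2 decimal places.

158.21

Nominal GDP 2012 = 73.43·912 + 96.17·1080 + 16.63·200 + 1.55·1080 = 175831.76.
Real GDP 2012 (at 2004 prices) = 52.60·912 + 53.45·1080 + 18.46·200 + 1.62·1080 = 111138.80.
Deflator = Nominal/Real × 100 = 175831.76/111138.80 × 100 = 158.209.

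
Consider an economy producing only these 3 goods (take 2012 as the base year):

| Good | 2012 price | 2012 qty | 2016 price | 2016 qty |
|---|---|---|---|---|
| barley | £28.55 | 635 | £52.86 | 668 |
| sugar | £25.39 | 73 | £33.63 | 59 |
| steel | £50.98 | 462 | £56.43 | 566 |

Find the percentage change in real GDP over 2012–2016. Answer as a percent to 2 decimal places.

13.53%

Real GDP 2012 = Nominal GDP 2012 = 28.55·635 + 25.39·73 + 50.98·462 = 43535.48.
Real GDP 2016 (at 2012 prices) = 28.55·668 + 25.39·59 + 50.98·566 = 49424.09.
Real growth = 49424.09/43535.48 − 1 = 0.1353.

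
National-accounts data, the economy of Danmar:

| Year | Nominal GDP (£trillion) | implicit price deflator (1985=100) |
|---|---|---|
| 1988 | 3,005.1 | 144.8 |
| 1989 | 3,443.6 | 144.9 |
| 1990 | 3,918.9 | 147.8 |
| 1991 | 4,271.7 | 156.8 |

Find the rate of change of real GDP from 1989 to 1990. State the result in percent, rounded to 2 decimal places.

Real GDP 1989 = 3443.6/1.449 = 2376.54.
Real GDP 1990 = 3918.9/1.478 = 2651.49.
Change = 2651.49/2376.54 − 1 = 0.1157.

11.57%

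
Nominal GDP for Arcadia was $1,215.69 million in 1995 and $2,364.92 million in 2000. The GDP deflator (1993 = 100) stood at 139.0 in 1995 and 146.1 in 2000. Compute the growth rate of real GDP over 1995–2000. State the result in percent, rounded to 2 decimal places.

85.08%

Real GDP 1995 = 1215.69 / 1.390 = 874.60.
Real GDP 2000 = 2364.92 / 1.461 = 1618.70.
Real growth = 1618.70 / 874.60 − 1 = 0.8508.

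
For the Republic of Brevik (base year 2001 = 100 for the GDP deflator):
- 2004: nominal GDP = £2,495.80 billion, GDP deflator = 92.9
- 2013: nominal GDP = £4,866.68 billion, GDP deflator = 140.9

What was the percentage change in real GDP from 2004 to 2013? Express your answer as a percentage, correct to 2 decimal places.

28.57%

Real GDP 2004 = 2495.80 / 0.929 = 2686.54.
Real GDP 2013 = 4866.68 / 1.409 = 3454.00.
Real growth = 3454.00 / 2686.54 − 1 = 0.2857.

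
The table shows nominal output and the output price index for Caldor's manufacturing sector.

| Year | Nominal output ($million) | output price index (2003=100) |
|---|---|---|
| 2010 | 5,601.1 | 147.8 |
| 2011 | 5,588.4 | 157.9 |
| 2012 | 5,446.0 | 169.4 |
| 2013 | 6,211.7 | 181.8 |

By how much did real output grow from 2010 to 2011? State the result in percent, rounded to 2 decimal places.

-6.61%

Real output 2010 = 5601.1/1.478 = 3789.65.
Real output 2011 = 5588.4/1.579 = 3539.20.
Change = 3539.20/3789.65 − 1 = -0.0661.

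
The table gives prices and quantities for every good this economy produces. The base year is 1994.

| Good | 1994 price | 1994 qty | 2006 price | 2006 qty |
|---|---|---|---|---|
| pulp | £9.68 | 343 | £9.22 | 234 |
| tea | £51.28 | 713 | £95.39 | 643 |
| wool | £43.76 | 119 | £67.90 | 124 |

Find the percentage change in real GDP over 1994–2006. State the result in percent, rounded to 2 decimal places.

Real GDP 1994 = Nominal GDP 1994 = 9.68·343 + 51.28·713 + 43.76·119 = 45090.32.
Real GDP 2006 (at 1994 prices) = 9.68·234 + 51.28·643 + 43.76·124 = 40664.40.
Real growth = 40664.40/45090.32 − 1 = -0.0982.

-9.82%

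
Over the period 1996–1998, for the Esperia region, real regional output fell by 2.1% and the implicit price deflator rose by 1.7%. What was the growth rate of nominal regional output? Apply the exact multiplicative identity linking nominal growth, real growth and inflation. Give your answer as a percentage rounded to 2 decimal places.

(1 + g_nom) = (1 + g_real)(1 + π) = 0.9790 × 1.0170 = 0.99564.

-0.44%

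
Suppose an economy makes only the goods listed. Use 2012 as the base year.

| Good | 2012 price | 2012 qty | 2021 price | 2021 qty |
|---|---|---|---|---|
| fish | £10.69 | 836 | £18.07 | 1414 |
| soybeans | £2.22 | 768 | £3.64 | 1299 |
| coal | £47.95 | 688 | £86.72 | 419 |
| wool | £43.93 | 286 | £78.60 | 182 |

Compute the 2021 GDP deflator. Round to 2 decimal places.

175.59

Nominal GDP 2021 = 18.07·1414 + 3.64·1299 + 86.72·419 + 78.60·182 = 80920.22.
Real GDP 2021 (at 2012 prices) = 10.69·1414 + 2.22·1299 + 47.95·419 + 43.93·182 = 46085.75.
Deflator = Nominal/Real × 100 = 80920.22/46085.75 × 100 = 175.586.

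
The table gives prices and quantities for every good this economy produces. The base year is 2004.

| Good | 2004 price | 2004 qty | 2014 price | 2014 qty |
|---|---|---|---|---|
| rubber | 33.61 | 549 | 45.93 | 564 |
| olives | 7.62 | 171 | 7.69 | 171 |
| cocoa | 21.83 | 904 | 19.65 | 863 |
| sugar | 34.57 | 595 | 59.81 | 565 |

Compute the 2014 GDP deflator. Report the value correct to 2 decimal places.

132.99

Nominal GDP 2014 = 45.93·564 + 7.69·171 + 19.65·863 + 59.81·565 = 77970.11.
Real GDP 2014 (at 2004 prices) = 33.61·564 + 7.62·171 + 21.83·863 + 34.57·565 = 58630.40.
Deflator = Nominal/Real × 100 = 77970.11/58630.40 × 100 = 132.986.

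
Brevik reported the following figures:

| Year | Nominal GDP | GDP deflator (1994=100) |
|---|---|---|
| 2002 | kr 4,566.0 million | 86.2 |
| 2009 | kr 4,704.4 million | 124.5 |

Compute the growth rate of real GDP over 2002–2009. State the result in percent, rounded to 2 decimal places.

-28.66%

Real GDP 2002 = 4566.0 / 0.862 = 5296.98.
Real GDP 2009 = 4704.4 / 1.245 = 3778.63.
Real growth = 3778.63 / 5296.98 − 1 = -0.2866.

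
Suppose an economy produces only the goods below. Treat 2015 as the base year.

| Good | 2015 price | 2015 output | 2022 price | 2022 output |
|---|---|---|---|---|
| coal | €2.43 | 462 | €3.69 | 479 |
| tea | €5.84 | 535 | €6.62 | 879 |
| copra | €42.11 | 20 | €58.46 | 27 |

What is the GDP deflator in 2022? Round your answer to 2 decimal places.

123.28

Nominal GDP 2022 = 3.69·479 + 6.62·879 + 58.46·27 = 9164.91.
Real GDP 2022 (at 2015 prices) = 2.43·479 + 5.84·879 + 42.11·27 = 7434.30.
Deflator = Nominal/Real × 100 = 9164.91/7434.30 × 100 = 123.279.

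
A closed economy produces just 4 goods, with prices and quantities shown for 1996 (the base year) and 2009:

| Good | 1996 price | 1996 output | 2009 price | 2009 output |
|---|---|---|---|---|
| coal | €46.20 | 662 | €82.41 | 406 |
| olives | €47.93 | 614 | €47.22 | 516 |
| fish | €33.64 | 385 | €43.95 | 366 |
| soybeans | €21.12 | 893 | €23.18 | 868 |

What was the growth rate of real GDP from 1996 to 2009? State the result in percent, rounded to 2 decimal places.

Real GDP 1996 = Nominal GDP 1996 = 46.20·662 + 47.93·614 + 33.64·385 + 21.12·893 = 91824.98.
Real GDP 2009 (at 1996 prices) = 46.20·406 + 47.93·516 + 33.64·366 + 21.12·868 = 74133.48.
Real growth = 74133.48/91824.98 − 1 = -0.1927.

-19.27%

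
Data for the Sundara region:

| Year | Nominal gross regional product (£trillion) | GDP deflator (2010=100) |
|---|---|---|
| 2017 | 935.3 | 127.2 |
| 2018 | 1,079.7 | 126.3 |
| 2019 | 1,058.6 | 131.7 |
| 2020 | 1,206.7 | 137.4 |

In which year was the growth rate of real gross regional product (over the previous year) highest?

2018: real = 1079.7/1.263 = 854.87; growth vs 2017 (735.30) = 16.26%.
2019: real = 1058.6/1.317 = 803.80; growth vs 2018 (854.87) = -5.97%.
2020: real = 1206.7/1.374 = 878.24; growth vs 2019 (803.80) = 9.26%.

2018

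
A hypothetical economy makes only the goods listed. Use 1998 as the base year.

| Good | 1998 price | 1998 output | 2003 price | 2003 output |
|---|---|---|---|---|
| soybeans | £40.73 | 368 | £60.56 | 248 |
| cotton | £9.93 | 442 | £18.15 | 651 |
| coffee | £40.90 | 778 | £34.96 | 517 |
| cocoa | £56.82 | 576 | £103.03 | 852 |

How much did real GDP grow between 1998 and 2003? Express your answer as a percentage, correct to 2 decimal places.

2.62%

Real GDP 1998 = Nominal GDP 1998 = 40.73·368 + 9.93·442 + 40.90·778 + 56.82·576 = 83926.22.
Real GDP 2003 (at 1998 prices) = 40.73·248 + 9.93·651 + 40.90·517 + 56.82·852 = 86121.41.
Real growth = 86121.41/83926.22 − 1 = 0.0262.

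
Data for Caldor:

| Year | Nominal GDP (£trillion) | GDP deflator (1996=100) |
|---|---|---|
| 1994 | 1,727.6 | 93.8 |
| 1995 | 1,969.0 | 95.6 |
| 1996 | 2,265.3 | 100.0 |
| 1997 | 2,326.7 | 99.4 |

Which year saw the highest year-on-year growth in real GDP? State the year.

1995: real = 1969.0/0.956 = 2059.62; growth vs 1994 (1841.79) = 11.83%.
1996: real = 2265.3/1.000 = 2265.30; growth vs 1995 (2059.62) = 9.99%.
1997: real = 2326.7/0.994 = 2340.74; growth vs 1996 (2265.30) = 3.33%.

1995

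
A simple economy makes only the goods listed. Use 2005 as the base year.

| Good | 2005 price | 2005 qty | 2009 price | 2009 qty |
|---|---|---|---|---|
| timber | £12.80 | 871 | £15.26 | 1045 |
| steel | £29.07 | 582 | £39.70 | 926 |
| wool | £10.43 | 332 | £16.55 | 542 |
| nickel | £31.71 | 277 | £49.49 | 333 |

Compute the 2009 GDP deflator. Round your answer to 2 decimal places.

Nominal GDP 2009 = 15.26·1045 + 39.70·926 + 16.55·542 + 49.49·333 = 78159.17.
Real GDP 2009 (at 2005 prices) = 12.80·1045 + 29.07·926 + 10.43·542 + 31.71·333 = 56507.31.
Deflator = Nominal/Real × 100 = 78159.17/56507.31 × 100 = 138.317.

138.32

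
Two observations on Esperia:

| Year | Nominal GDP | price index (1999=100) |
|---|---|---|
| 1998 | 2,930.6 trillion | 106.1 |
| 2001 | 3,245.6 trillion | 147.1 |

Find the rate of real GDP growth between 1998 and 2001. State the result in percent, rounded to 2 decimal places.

Deflate each year: 1998 → 2930.6/1.061 = 2762.11; 2001 → 3245.6/1.471 = 2206.39.
So real GDP changed by 2206.39/2762.11 − 1 = -0.2012, i.e. -20.12%.

-20.12%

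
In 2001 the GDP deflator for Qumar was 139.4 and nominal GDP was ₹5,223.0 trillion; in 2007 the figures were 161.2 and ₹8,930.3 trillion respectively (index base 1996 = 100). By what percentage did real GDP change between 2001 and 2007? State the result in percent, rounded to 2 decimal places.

Deflate each year: 2001 → 5223.0/1.394 = 3746.77; 2007 → 8930.3/1.612 = 5539.89.
So real GDP changed by 5539.89/3746.77 − 1 = 0.4786, i.e. 47.86%.

47.86%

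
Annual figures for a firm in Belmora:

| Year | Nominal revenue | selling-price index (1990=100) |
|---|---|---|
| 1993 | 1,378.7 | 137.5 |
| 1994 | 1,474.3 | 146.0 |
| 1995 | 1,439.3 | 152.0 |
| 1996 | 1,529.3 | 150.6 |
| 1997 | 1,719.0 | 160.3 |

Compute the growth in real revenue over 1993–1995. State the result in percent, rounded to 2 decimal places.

Real revenue 1993 = 1378.7/1.375 = 1002.69.
Real revenue 1995 = 1439.3/1.520 = 946.91.
Change = 946.91/1002.69 − 1 = -0.0556.

-5.56%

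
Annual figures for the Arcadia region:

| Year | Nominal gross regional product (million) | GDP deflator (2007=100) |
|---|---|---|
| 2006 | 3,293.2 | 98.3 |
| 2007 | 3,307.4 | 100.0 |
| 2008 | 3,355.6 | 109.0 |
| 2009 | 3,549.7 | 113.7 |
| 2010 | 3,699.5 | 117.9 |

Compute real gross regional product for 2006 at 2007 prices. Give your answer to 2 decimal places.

3,350.15 million

Real gross regional product 2006 = 3293.2 / 0.983 = 3350.15.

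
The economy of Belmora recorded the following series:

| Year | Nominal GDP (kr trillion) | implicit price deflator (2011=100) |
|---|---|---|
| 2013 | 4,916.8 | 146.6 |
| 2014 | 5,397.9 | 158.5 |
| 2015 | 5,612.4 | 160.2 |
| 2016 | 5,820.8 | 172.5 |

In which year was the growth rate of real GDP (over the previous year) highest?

2015

2014: real = 5397.9/1.585 = 3405.62; growth vs 2013 (3353.89) = 1.54%.
2015: real = 5612.4/1.602 = 3503.37; growth vs 2014 (3405.62) = 2.87%.
2016: real = 5820.8/1.725 = 3374.38; growth vs 2015 (3503.37) = -3.68%.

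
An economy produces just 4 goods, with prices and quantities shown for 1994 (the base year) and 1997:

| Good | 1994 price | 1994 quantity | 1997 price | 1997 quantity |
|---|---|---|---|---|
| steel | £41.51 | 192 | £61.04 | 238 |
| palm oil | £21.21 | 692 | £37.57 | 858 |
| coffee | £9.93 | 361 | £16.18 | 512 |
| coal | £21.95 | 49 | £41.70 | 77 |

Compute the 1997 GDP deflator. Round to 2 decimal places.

167.16

Nominal GDP 1997 = 61.04·238 + 37.57·858 + 16.18·512 + 41.70·77 = 58257.64.
Real GDP 1997 (at 1994 prices) = 41.51·238 + 21.21·858 + 9.93·512 + 21.95·77 = 34851.87.
Deflator = Nominal/Real × 100 = 58257.64/34851.87 × 100 = 167.158.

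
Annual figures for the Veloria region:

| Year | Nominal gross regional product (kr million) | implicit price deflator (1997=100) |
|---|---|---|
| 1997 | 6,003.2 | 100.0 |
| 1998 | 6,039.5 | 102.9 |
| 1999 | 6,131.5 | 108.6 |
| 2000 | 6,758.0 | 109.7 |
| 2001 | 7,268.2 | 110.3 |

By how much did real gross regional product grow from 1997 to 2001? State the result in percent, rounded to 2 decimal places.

9.77%

Real gross regional product 1997 = 6003.2/1.000 = 6003.20.
Real gross regional product 2001 = 7268.2/1.103 = 6589.48.
Change = 6589.48/6003.20 − 1 = 0.0977.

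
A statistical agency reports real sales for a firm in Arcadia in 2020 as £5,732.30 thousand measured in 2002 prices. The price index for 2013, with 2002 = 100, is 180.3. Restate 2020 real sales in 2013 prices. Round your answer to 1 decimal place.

Real sales in 2013 prices = Real sales in 2002 prices × (P_2013/P_2002) = 5732.30 × 1.803 = 10335.34.

£10,335.3 thousand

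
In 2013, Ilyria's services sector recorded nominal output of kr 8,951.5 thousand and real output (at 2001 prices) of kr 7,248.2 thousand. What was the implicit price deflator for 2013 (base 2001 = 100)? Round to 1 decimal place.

implicit price deflator = (Nominal / Real) × 100 = 8951.5 / 7248.2 × 100 = 123.50.

123.5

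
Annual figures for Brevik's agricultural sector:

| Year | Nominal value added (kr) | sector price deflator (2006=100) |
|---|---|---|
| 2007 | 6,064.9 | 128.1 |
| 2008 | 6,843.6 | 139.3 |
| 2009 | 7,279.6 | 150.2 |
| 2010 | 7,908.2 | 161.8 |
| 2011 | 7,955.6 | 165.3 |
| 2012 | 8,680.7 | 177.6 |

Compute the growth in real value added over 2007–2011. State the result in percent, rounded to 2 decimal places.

Real value added 2007 = 6064.9/1.281 = 4734.50.
Real value added 2011 = 7955.6/1.653 = 4812.83.
Change = 4812.83/4734.50 − 1 = 0.0165.

1.65%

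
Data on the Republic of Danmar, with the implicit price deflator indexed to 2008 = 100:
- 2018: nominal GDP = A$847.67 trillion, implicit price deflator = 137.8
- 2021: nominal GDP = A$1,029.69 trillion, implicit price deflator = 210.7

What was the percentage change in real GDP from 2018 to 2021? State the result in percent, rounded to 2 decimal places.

Deflate each year: 2018 → 847.67/1.378 = 615.15; 2021 → 1029.69/2.107 = 488.70.
So real GDP changed by 488.70/615.15 − 1 = -0.2056, i.e. -20.56%.

-20.56%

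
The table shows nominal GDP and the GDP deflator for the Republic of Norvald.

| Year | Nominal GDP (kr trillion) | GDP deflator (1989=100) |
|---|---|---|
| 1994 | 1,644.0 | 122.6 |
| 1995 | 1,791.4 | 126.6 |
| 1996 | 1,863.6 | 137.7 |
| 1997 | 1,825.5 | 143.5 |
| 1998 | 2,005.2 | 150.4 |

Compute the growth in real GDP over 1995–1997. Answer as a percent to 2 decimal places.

Real GDP 1995 = 1791.4/1.266 = 1415.01.
Real GDP 1997 = 1825.5/1.435 = 1272.13.
Change = 1272.13/1415.01 − 1 = -0.1010.

-10.10%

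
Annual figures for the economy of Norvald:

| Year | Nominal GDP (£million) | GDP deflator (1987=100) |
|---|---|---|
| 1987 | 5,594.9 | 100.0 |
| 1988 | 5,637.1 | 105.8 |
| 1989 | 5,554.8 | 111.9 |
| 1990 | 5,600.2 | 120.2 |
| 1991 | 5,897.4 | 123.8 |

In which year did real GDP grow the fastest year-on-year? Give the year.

1988: real = 5637.1/1.058 = 5328.07; growth vs 1987 (5594.90) = -4.77%.
1989: real = 5554.8/1.119 = 4964.08; growth vs 1988 (5328.07) = -6.83%.
1990: real = 5600.2/1.202 = 4659.07; growth vs 1989 (4964.08) = -6.14%.
1991: real = 5897.4/1.238 = 4763.65; growth vs 1990 (4659.07) = 2.24%.

1991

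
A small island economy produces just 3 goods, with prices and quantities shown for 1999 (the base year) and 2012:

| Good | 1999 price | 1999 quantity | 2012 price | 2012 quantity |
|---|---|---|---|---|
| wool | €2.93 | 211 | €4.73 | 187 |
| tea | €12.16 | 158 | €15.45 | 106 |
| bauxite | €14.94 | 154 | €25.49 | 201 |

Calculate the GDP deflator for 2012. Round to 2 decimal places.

157.98

Nominal GDP 2012 = 4.73·187 + 15.45·106 + 25.49·201 = 7645.70.
Real GDP 2012 (at 1999 prices) = 2.93·187 + 12.16·106 + 14.94·201 = 4839.81.
Deflator = Nominal/Real × 100 = 7645.70/4839.81 × 100 = 157.975.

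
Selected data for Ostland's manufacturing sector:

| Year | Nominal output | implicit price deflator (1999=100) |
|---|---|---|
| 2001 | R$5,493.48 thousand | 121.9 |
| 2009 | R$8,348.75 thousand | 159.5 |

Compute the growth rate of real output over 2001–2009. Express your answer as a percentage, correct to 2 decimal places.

16.15%

Real output 2001 = 5493.48 / 1.219 = 4506.55.
Real output 2009 = 8348.75 / 1.595 = 5234.33.
Real growth = 5234.33 / 4506.55 − 1 = 0.1615.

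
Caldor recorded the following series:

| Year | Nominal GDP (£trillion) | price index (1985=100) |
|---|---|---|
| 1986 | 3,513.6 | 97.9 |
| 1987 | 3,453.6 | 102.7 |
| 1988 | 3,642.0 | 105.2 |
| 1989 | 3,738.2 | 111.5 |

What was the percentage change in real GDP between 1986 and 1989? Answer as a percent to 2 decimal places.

-6.58%

Real GDP 1986 = 3513.6/0.979 = 3588.97.
Real GDP 1989 = 3738.2/1.115 = 3352.65.
Change = 3352.65/3588.97 − 1 = -0.0658.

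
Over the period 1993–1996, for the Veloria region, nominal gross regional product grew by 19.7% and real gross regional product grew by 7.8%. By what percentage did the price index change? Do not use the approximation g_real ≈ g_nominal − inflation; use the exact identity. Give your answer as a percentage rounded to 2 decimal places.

(1 + g_nom) = (1 + g_real)(1 + π), so π = 1.1970 / 1.0780 − 1 = 0.11039.

11.04%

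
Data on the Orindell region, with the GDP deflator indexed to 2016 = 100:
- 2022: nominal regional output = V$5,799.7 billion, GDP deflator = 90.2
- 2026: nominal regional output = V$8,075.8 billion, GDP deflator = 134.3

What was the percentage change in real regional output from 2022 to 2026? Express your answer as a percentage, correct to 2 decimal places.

Deflate each year: 2022 → 5799.7/0.902 = 6429.82; 2026 → 8075.8/1.343 = 6013.25.
So real regional output changed by 6013.25/6429.82 − 1 = -0.0648, i.e. -6.48%.

-6.48%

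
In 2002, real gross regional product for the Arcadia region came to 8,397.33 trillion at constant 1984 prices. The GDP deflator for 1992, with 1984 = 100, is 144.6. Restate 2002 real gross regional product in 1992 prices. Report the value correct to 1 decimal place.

Real gross regional product in 1992 prices = Real gross regional product in 1984 prices × (P_1992/P_1984) = 8397.33 × 1.446 = 12142.54.

12,142.5 trillion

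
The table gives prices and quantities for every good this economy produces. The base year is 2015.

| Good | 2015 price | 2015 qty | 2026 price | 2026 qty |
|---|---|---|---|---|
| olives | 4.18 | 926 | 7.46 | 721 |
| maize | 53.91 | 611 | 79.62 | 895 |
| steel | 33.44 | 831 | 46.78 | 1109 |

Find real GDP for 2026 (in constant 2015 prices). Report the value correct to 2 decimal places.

88348.19

Real GDP 2026 = Σ (p_2015 × q_2026) = 4.18·721 + 53.91·895 + 33.44·1109 = 88348.19.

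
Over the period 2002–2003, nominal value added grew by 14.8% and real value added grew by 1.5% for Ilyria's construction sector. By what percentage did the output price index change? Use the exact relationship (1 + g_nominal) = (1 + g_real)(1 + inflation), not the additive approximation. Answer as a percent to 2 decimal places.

13.10%

(1 + g_nom) = (1 + g_real)(1 + π), so π = 1.1480 / 1.0150 − 1 = 0.13103.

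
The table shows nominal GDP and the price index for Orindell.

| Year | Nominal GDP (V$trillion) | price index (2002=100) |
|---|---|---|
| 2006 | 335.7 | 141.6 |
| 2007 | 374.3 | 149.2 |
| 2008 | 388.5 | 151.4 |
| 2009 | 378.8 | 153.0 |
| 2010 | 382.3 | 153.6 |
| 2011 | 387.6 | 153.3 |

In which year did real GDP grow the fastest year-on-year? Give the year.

2007

2007: real = 374.3/1.492 = 250.87; growth vs 2006 (237.08) = 5.82%.
2008: real = 388.5/1.514 = 256.61; growth vs 2007 (250.87) = 2.29%.
2009: real = 378.8/1.530 = 247.58; growth vs 2008 (256.61) = -3.52%.
2010: real = 382.3/1.536 = 248.89; growth vs 2009 (247.58) = 0.53%.
2011: real = 387.6/1.533 = 252.84; growth vs 2010 (248.89) = 1.59%.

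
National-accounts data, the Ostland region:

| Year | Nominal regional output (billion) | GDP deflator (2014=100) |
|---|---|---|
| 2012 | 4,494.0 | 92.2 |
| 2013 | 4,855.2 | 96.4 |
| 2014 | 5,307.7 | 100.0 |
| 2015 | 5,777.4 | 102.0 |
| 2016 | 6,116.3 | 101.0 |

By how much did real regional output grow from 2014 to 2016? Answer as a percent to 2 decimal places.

14.09%

Real regional output 2014 = 5307.7/1.000 = 5307.70.
Real regional output 2016 = 6116.3/1.010 = 6055.74.
Change = 6055.74/5307.70 − 1 = 0.1409.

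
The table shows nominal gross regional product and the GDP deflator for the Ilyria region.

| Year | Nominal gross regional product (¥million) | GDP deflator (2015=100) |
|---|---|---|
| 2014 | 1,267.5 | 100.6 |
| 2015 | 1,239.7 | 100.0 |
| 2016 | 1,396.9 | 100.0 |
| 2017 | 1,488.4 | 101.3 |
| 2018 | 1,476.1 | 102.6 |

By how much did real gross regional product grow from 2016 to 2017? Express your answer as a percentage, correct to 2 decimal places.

5.18%

Real gross regional product 2016 = 1396.9/1.000 = 1396.90.
Real gross regional product 2017 = 1488.4/1.013 = 1469.30.
Change = 1469.30/1396.90 − 1 = 0.0518.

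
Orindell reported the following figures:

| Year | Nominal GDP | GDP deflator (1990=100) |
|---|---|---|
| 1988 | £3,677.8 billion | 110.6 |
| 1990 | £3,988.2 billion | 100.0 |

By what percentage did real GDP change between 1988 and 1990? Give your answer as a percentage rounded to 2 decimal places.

19.93%

Deflate each year: 1988 → 3677.8/1.106 = 3325.32; 1990 → 3988.2/1.000 = 3988.20.
So real GDP changed by 3988.20/3325.32 − 1 = 0.1993, i.e. 19.93%.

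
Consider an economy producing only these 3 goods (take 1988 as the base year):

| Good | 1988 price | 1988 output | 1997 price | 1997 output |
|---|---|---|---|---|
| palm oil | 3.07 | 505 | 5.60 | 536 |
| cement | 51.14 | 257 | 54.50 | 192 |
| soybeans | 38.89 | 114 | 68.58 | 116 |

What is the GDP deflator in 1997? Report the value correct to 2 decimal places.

134.08

Nominal GDP 1997 = 5.60·536 + 54.50·192 + 68.58·116 = 21420.88.
Real GDP 1997 (at 1988 prices) = 3.07·536 + 51.14·192 + 38.89·116 = 15975.64.
Deflator = Nominal/Real × 100 = 21420.88/15975.64 × 100 = 134.085.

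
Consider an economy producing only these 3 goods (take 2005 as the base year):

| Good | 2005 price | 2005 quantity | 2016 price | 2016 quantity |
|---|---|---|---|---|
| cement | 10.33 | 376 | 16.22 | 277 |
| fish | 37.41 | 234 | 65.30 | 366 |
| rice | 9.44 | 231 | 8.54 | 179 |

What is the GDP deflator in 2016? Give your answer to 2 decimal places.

Nominal GDP 2016 = 16.22·277 + 65.30·366 + 8.54·179 = 29921.40.
Real GDP 2016 (at 2005 prices) = 10.33·277 + 37.41·366 + 9.44·179 = 18243.23.
Deflator = Nominal/Real × 100 = 29921.40/18243.23 × 100 = 164.014.

164.01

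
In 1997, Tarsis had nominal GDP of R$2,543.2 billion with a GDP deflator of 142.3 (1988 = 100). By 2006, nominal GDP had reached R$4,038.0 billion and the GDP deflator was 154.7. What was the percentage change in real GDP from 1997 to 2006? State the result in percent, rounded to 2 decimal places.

Deflate each year: 1997 → 2543.2/1.423 = 1787.21; 2006 → 4038.0/1.547 = 2610.21.
So real GDP changed by 2610.21/1787.21 − 1 = 0.4605, i.e. 46.05%.

46.05%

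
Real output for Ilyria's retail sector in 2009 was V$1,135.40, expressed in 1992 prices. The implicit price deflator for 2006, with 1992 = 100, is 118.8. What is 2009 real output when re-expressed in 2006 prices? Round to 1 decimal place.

V$1,348.9

Real output in 2006 prices = Real output in 1992 prices × (P_2006/P_1992) = 1135.40 × 1.188 = 1348.86.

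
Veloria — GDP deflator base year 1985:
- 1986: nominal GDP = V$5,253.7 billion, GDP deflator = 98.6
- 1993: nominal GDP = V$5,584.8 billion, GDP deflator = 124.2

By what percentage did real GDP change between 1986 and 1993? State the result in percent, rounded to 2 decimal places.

-15.61%

Deflate each year: 1986 → 5253.7/0.986 = 5328.30; 1993 → 5584.8/1.242 = 4496.62.
So real GDP changed by 4496.62/5328.30 − 1 = -0.1561, i.e. -15.61%.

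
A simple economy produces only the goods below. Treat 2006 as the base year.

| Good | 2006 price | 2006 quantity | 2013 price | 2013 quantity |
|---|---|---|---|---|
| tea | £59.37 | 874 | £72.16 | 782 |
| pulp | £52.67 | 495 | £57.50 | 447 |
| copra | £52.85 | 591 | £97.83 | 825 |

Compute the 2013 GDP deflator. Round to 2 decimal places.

143.38

Nominal GDP 2013 = 72.16·782 + 57.50·447 + 97.83·825 = 162841.37.
Real GDP 2013 (at 2006 prices) = 59.37·782 + 52.67·447 + 52.85·825 = 113572.08.
Deflator = Nominal/Real × 100 = 162841.37/113572.08 × 100 = 143.382.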